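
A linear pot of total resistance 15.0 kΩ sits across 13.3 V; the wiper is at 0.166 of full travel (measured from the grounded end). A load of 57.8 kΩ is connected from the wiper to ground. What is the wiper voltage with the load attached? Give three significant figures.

V ≈ 2.13 V

The wiper splits the pot into (1−α)R = 12.51 kΩ above and αR = 2.490 kΩ below.
Lower section ‖ load = 2.387 kΩ.
V_wiper = 13.3 × 2.387/(12.51 + 2.387) = 2.13 V.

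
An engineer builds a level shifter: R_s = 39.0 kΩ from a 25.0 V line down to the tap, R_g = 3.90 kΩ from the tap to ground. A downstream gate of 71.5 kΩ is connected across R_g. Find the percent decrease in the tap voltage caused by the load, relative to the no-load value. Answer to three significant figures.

The divider's output (Thévenin) resistance is R_s‖R_g = 3.545 kΩ.
Fractional drop under load = R_th/(R_th + R_L) = 3.545 / (3.545 + 71.5) = 0.04724.
So the output falls by 4.72 %.

4.72 %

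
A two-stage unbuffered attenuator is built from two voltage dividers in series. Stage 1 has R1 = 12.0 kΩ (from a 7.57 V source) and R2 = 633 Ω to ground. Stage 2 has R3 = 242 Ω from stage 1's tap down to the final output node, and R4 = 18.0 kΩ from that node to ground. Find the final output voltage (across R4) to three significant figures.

Stage 2 presents R3+R4 = 18240 Ω as a load on stage 1's tap.
Stage 1's lower leg becomes R2‖(R3+R4) = 611.8 Ω, so V_mid = 7.57 × 611.8/12610 = 0.3672 V.
Stage 2 is itself unloaded: V_out = V_mid × R4/(R3+R4) = 0.3672 × 18000/18240 = 0.362 V.

V_out ≈ 0.362 V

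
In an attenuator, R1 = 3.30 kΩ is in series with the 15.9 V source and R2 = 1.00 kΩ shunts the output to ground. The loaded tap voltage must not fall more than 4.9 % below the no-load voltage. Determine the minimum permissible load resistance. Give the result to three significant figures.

R_L(min) ≈ 14.9 kΩ

Output resistance R_th = R1‖R2 = (3300 × 1000)/4300 = 767.4 Ω.
The fractional drop is R_th/(R_th + R_L); requiring this ≤ 0.0490 gives R_L ≥ R_th(1/0.0490 − 1) = 767.4 × 19.41 = 14.9 kΩ.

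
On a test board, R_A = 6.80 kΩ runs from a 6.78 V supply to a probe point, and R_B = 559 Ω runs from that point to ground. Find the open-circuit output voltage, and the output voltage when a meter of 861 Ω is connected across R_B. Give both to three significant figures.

Open-circuit: V = 6.78 × 559/(6800 + 559) = 0.515 V.
With the load, R_B becomes R_B‖R_L = 338.9 Ω, so V = 6.78 × 338.9/7139 = 0.322 V.

Unloaded: 0.515 V; loaded: 0.322 V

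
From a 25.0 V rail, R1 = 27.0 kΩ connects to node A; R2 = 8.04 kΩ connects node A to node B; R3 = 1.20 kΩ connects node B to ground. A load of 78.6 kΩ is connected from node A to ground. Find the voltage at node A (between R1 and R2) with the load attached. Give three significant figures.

Below node A the series string R2+R3 = 9.240 kΩ sits in parallel with the 78.6 kΩ load: 8.268 kΩ.
V_A = 25.0 × 8.268/(27.0 + 8.268) = 5.86 V.

V ≈ 5.86 V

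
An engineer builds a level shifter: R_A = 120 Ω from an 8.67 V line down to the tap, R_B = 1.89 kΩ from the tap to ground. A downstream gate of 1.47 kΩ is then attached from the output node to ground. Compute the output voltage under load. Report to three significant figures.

The load sits in parallel with R_B: R_B‖R_L = (1890 × 1470) / (1890 + 1470) = 826.9 Ω.
V_out = 8.67 × 826.9 / (120 + 826.9) = 8.67 × 826.9/946.9 = 7.57 V.
(Unloaded it would have been 8.15 V.)

V_out ≈ 7.57 V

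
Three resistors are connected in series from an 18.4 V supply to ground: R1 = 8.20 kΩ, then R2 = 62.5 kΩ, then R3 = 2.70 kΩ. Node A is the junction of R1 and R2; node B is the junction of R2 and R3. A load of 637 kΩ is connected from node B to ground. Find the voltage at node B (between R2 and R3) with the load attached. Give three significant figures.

V ≈ 0.674 V

At node B, R3 is in parallel with the load: R3‖R_L = 2.689 kΩ.
Below node A the resistance is R2 + (R3‖R_L) = 65.19 kΩ, so V_A = 18.4 × 65.19/73.39 = 16.34 V.
Then V_B = V_A × (R3‖R_L)/(R2 + R3‖R_L) = 16.34 × 2.689/65.19 = 0.674 V.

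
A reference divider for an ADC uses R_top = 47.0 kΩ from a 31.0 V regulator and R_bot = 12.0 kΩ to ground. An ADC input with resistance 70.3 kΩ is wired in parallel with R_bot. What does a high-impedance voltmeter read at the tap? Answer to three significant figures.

V_out ≈ 5.55 V

The load sits in parallel with R_bot: R_bot‖R_L = (12.0 × 70.3) / (12.0 + 70.3) = 10.25 kΩ.
V_out = 31.0 × 10.25 / (47.0 + 10.25) = 31.0 × 10.25/57.25 = 5.55 V.
(Unloaded it would have been 6.31 V.)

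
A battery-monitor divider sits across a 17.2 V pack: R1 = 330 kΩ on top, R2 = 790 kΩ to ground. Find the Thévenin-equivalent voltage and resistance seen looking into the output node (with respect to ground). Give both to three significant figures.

V_th = 12.1 V, R_th = 233 kΩ

V_th is the open-circuit tap voltage: 17.2 × 790/(330 + 790) = 12.1 V.
With the supply zeroed, R1 and R2 appear in parallel from the tap: R_th = R1‖R2 = (330 × 790)/1120 = 233 kΩ.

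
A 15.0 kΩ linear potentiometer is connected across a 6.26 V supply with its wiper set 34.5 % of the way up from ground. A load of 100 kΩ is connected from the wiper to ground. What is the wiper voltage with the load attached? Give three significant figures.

V ≈ 2.09 V

The wiper splits the pot into (1−α)R = 9.825 kΩ above and αR = 5.175 kΩ below.
Lower section ‖ load = 4.920 kΩ.
V_wiper = 6.26 × 4.920/(9.825 + 4.920) = 2.09 V.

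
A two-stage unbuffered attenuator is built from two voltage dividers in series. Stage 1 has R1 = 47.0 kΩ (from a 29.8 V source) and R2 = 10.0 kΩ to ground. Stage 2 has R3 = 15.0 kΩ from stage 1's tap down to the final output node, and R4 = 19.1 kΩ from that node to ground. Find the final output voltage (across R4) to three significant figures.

V_out ≈ 2.36 V

Stage 2 presents R3+R4 = 34.10 kΩ as a load on stage 1's tap.
Stage 1's lower leg becomes R2‖(R3+R4) = 7.732 kΩ, so V_mid = 29.8 × 7.732/54.73 = 4.210 V.
Stage 2 is itself unloaded: V_out = V_mid × R4/(R3+R4) = 4.210 × 19.1/34.10 = 2.36 V.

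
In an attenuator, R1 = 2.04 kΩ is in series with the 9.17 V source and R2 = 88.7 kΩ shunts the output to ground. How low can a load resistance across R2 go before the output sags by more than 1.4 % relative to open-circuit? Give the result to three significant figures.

R_L(min) ≈ 140 kΩ

Output resistance R_th = R1‖R2 = (2.04 × 88.7)/90.74 = 1.994 kΩ.
The fractional drop is R_th/(R_th + R_L); requiring this ≤ 0.0140 gives R_L ≥ R_th(1/0.0140 − 1) = 1.994 × 70.43 = 140 kΩ.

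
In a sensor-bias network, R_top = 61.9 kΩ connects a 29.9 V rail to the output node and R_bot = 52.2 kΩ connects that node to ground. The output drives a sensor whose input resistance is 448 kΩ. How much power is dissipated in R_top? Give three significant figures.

P ≈ 4.69 mW

Total resistance from the source is R_top + (R_bot‖R_L) = 108.7 kΩ, so I = 29.9/108.7 kΩ = 0.2752 mA.
P = I²·R_top = (0.2752 mA)² × 61.9 kΩ = 4.69 mW.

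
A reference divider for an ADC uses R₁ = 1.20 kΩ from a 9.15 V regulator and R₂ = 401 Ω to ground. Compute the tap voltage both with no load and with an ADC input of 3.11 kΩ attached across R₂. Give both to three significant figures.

Open-circuit: V = 9.15 × 401/(1200 + 401) = 2.29 V.
With the load, R₂ becomes R₂‖R_L = 355.2 Ω, so V = 9.15 × 355.2/1555 = 2.09 V.

Unloaded: 2.29 V; loaded: 2.09 V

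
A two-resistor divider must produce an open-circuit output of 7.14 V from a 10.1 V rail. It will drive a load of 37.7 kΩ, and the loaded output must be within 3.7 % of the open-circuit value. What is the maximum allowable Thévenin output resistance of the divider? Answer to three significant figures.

R_th ≤ 1.45 kΩ

Loading drop = R_th/(R_th + R_L) ≤ 0.0370, so R_th ≤ R_L · ε/(1−ε) = 37.7 kΩ × 0.0370/0.9630 = 1.45 kΩ.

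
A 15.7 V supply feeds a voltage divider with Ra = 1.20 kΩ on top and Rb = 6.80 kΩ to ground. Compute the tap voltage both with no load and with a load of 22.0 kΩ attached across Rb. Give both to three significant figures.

Unloaded: 13.3 V; loaded: 12.8 V

Open-circuit: V = 15.7 × 6.80/(1.20 + 6.80) = 13.3 V.
With the load, Rb becomes Rb‖R_L = 5.194 kΩ, so V = 15.7 × 5.194/6.394 = 12.8 V.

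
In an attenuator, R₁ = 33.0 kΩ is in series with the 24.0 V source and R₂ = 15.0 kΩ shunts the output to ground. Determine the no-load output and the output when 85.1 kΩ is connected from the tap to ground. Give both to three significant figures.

Unloaded: 7.50 V; loaded: 6.69 V

Open-circuit: V = 24.0 × 15.0/(33.0 + 15.0) = 7.50 V.
With the load, R₂ becomes R₂‖R_L = 12.75 kΩ, so V = 24.0 × 12.75/45.75 = 6.69 V.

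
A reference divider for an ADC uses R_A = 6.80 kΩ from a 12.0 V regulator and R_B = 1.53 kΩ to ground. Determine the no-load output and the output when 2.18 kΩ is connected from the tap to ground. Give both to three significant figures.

Open-circuit: V = 12.0 × 1.53/(6.80 + 1.53) = 2.20 V.
With the load, R_B becomes R_B‖R_L = 0.8990 kΩ, so V = 12.0 × 0.8990/7.699 = 1.40 V.

Unloaded: 2.20 V; loaded: 1.40 V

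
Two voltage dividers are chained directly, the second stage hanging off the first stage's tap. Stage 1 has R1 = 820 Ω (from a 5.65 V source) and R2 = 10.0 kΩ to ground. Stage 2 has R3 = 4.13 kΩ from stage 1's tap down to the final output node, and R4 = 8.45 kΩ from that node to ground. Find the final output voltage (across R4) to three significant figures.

V_out ≈ 3.31 V

Stage 2 presents R3+R4 = 12580 Ω as a load on stage 1's tap.
Stage 1's lower leg becomes R2‖(R3+R4) = 5571 Ω, so V_mid = 5.65 × 5571/6391 = 4.925 V.
Stage 2 is itself unloaded: V_out = V_mid × R4/(R3+R4) = 4.925 × 8450/12580 = 3.31 V.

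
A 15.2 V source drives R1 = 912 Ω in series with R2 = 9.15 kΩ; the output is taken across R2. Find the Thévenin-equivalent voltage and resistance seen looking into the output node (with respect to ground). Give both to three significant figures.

V_th = 13.8 V, R_th = 829 Ω

V_th is the open-circuit tap voltage: 15.2 × 9150/(912 + 9150) = 13.8 V.
With the supply zeroed, R1 and R2 appear in parallel from the tap: R_th = R1‖R2 = (912 × 9150)/10060 = 829 Ω.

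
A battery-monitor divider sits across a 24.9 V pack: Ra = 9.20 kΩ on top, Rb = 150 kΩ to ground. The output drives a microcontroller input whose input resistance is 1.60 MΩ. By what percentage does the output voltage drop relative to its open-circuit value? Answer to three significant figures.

The divider's output (Thévenin) resistance is Ra‖Rb = 8.668 kΩ.
Fractional drop under load = R_th/(R_th + R_L) = 8.668 / (8.668 + 1600) = 0.005389.
So the output falls by 0.539 %.

0.539 %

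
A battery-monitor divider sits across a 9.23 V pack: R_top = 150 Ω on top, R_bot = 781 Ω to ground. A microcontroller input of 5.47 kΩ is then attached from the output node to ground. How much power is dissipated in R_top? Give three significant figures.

Total resistance from the source is R_top + (R_bot‖R_L) = 833.4 Ω, so I = 9.23/833.4 Ω = 11.07 mA.
P = I²·R_top = (11.07 mA)² × 150 Ω = 18.4 mW.

P ≈ 18.4 mW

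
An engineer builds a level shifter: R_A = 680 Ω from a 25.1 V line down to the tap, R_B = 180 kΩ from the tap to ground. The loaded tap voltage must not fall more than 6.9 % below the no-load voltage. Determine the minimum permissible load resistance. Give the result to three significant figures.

R_L(min) ≈ 9.14 kΩ

Output resistance R_th = R_A‖R_B = (680 × 180000)/180700 = 677.4 Ω.
The fractional drop is R_th/(R_th + R_L); requiring this ≤ 0.0690 gives R_L ≥ R_th(1/0.0690 − 1) = 677.4 × 13.49 = 9.14 kΩ.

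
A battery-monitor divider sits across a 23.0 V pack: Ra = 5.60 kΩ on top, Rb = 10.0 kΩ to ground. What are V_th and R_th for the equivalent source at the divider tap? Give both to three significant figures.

V_th = 14.7 V, R_th = 3.59 kΩ

V_th is the open-circuit tap voltage: 23.0 × 10.0/(5.60 + 10.0) = 14.7 V.
With the supply zeroed, Ra and Rb appear in parallel from the tap: R_th = Ra‖Rb = (5.60 × 10.0)/15.60 = 3.59 kΩ.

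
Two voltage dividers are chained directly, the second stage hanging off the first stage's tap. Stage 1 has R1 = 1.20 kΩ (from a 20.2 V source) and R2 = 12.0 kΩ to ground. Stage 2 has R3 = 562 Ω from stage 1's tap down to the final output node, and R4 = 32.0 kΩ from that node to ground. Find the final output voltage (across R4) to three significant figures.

Stage 2 presents R3+R4 = 32560 Ω as a load on stage 1's tap.
Stage 1's lower leg becomes R2‖(R3+R4) = 8769 Ω, so V_mid = 20.2 × 8769/9969 = 17.77 V.
Stage 2 is itself unloaded: V_out = V_mid × R4/(R3+R4) = 17.77 × 32000/32560 = 17.5 V.

V_out ≈ 17.5 V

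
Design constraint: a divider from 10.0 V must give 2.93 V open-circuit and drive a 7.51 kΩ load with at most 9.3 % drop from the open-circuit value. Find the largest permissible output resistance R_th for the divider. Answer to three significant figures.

R_th ≤ 770 Ω

Loading drop = R_th/(R_th + R_L) ≤ 0.0930, so R_th ≤ R_L · ε/(1−ε) = 7.51 kΩ × 0.0930/0.9070 = 770 Ω.
(Any R1, R2 with R2/(R1+R2) = 0.293 and R1‖R2 ≤ 770 Ω will meet the spec.)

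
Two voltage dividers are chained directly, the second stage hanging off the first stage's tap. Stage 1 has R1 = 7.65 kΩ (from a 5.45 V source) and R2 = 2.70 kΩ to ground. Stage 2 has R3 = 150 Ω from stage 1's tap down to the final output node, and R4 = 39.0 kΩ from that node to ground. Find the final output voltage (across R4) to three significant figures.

Stage 2 presents R3+R4 = 39150 Ω as a load on stage 1's tap.
Stage 1's lower leg becomes R2‖(R3+R4) = 2526 Ω, so V_mid = 5.45 × 2526/10180 = 1.353 V.
Stage 2 is itself unloaded: V_out = V_mid × R4/(R3+R4) = 1.353 × 39000/39150 = 1.35 V.

V_out ≈ 1.35 V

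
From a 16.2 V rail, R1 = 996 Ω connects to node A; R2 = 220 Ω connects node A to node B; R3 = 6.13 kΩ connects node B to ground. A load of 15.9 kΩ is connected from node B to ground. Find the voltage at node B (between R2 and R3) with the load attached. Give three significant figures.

At node B, R3 is in parallel with the load: R3‖R_L = 4424 Ω.
Below node A the resistance is R2 + (R3‖R_L) = 4644 Ω, so V_A = 16.2 × 4644/5640 = 13.34 V.
Then V_B = V_A × (R3‖R_L)/(R2 + R3‖R_L) = 13.34 × 4424/4644 = 12.7 V.

V ≈ 12.7 V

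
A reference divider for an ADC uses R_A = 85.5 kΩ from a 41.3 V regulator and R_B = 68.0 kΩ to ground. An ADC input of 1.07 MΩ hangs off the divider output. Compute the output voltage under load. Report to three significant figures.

The load sits in parallel with R_B: R_B‖R_L = (68.0 × 1070) / (68.0 + 1070) = 63.94 kΩ.
V_out = 41.3 × 63.94 / (85.5 + 63.94) = 41.3 × 63.94/149.4 = 17.7 V.

V_out ≈ 17.7 V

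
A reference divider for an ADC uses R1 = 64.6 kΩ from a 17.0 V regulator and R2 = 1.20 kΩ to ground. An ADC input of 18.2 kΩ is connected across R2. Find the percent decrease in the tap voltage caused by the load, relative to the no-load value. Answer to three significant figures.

The divider's output (Thévenin) resistance is R1‖R2 = 1.178 kΩ.
Fractional drop under load = R_th/(R_th + R_L) = 1.178 / (1.178 + 18.2) = 0.06080.
So the output falls by 6.08 %.

6.08 %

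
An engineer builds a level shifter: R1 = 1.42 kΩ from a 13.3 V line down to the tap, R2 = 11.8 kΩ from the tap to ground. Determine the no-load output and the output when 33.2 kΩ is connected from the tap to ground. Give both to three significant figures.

Open-circuit: V = 13.3 × 11.8/(1.42 + 11.8) = 11.9 V.
With the load, R2 becomes R2‖R_L = 8.706 kΩ, so V = 13.3 × 8.706/10.13 = 11.4 V.

Unloaded: 11.9 V; loaded: 11.4 V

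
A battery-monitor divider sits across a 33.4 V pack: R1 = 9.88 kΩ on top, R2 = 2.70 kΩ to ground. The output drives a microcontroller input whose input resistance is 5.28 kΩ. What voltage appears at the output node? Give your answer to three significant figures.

V_out ≈ 5.11 V

The load sits in parallel with R2: R2‖R_L = (2.70 × 5.28) / (2.70 + 5.28) = 1.786 kΩ.
V_out = 33.4 × 1.786 / (9.88 + 1.786) = 33.4 × 1.786/11.67 = 5.11 V.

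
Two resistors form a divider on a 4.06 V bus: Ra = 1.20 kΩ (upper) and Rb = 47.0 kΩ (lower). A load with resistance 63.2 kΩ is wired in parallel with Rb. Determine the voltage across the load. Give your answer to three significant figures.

V_out ≈ 3.89 V

The load sits in parallel with Rb: Rb‖R_L = (47.0 × 63.2) / (47.0 + 63.2) = 26.95 kΩ.
V_out = 4.06 × 26.95 / (1.20 + 26.95) = 4.06 × 26.95/28.15 = 3.89 V.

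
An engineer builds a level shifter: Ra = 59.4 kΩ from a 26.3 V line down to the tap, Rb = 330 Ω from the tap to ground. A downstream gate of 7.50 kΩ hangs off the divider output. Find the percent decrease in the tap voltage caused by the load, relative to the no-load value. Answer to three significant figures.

The divider's output (Thévenin) resistance is Ra‖Rb = 328.2 Ω.
Fractional drop under load = R_th/(R_th + R_L) = 328.2 / (328.2 + 7500) = 0.04192.
So the output falls by 4.19 %.

4.19 %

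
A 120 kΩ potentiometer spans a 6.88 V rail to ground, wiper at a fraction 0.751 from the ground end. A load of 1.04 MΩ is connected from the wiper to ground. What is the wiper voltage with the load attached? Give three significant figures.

The wiper splits the pot into (1−α)R = 29.88 kΩ above and αR = 90.12 kΩ below.
Lower section ‖ load = 82.93 kΩ.
V_wiper = 6.88 × 82.93/(29.88 + 82.93) = 5.06 V.

V ≈ 5.06 V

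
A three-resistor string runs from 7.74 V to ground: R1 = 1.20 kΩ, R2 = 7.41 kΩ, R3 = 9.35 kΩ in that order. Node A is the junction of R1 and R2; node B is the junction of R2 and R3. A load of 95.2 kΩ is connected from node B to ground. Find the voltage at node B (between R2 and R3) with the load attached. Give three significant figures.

V ≈ 3.85 V

At node B, R3 is in parallel with the load: R3‖R_L = 8.514 kΩ.
Below node A the resistance is R2 + (R3‖R_L) = 15.92 kΩ, so V_A = 7.74 × 15.92/17.12 = 7.198 V.
Then V_B = V_A × (R3‖R_L)/(R2 + R3‖R_L) = 7.198 × 8.514/15.92 = 3.85 V.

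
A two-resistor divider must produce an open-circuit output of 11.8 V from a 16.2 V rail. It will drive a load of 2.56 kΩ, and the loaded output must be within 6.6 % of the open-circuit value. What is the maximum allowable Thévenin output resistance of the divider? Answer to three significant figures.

Loading drop = R_th/(R_th + R_L) ≤ 0.0660, so R_th ≤ R_L · ε/(1−ε) = 2.56 kΩ × 0.0660/0.9340 = 181 Ω.

R_th ≤ 181 Ω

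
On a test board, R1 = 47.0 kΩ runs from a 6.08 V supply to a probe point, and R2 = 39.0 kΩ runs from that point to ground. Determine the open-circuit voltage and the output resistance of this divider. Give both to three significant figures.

V_th = 2.76 V, R_th = 21.3 kΩ

V_th is the open-circuit tap voltage: 6.08 × 39.0/(47.0 + 39.0) = 2.76 V.
With the supply zeroed, R1 and R2 appear in parallel from the tap: R_th = R1‖R2 = (47.0 × 39.0)/86.00 = 21.3 kΩ.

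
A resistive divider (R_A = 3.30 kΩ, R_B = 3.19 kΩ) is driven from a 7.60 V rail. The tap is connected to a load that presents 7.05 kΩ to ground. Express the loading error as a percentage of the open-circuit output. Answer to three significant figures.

18.7 %

Unloaded V = 7.60 × 3.19/6.490 = 3.736 V.
Loaded: R_B‖R_L = 2.196 kΩ, giving V = 7.60 × 2.196/5.496 = 3.037 V.
Drop = (3.736 − 3.037) / 3.736 = 18.7 %.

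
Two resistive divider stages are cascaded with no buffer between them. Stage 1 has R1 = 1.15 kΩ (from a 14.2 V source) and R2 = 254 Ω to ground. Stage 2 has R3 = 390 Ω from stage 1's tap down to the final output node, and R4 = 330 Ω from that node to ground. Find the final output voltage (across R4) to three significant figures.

Stage 2 presents R3+R4 = 720.0 Ω as a load on stage 1's tap.
Stage 1's lower leg becomes R2‖(R3+R4) = 187.8 Ω, so V_mid = 14.2 × 187.8/1338 = 1.993 V.
Stage 2 is itself unloaded: V_out = V_mid × R4/(R3+R4) = 1.993 × 330/720.0 = 0.913 V.

V_out ≈ 0.913 V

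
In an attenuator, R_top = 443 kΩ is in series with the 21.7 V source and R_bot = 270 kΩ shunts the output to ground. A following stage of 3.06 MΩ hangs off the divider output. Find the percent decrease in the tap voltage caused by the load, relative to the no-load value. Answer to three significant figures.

The divider's output (Thévenin) resistance is R_top‖R_bot = 167.8 kΩ.
Fractional drop under load = R_th/(R_th + R_L) = 167.8 / (167.8 + 3060) = 0.05197.
So the output falls by 5.20 %.

5.20 %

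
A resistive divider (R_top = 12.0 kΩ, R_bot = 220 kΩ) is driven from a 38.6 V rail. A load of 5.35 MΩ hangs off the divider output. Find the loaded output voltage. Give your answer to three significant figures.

The load sits in parallel with R_bot: R_bot‖R_L = (220 × 5350) / (220 + 5350) = 211.3 kΩ.
V_out = 38.6 × 211.3 / (12.0 + 211.3) = 38.6 × 211.3/223.3 = 36.5 V.
(Unloaded it would have been 36.6 V.)

V_out ≈ 36.5 V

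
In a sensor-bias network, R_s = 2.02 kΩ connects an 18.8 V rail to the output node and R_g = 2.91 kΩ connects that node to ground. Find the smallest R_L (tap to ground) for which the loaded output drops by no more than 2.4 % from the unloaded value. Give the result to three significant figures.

Output resistance R_th = R_s‖R_g = (2.02 × 2.91)/4.930 = 1.192 kΩ.
The fractional drop is R_th/(R_th + R_L); requiring this ≤ 0.0240 gives R_L ≥ R_th(1/0.0240 − 1) = 1.192 × 40.67 = 48.5 kΩ.

R_L(min) ≈ 48.5 kΩ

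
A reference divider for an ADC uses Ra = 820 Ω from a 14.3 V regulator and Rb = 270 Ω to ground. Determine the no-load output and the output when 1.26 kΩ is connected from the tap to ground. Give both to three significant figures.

Unloaded: 3.54 V; loaded: 3.05 V

Open-circuit: V = 14.3 × 270/(820 + 270) = 3.54 V.
With the load, Rb becomes Rb‖R_L = 222.4 Ω, so V = 14.3 × 222.4/1042 = 3.05 V.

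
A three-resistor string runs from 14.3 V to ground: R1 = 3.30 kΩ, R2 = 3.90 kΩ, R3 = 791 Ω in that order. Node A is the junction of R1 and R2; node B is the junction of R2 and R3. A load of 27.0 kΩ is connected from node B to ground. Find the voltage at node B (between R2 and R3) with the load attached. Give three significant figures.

At node B, R3 is in parallel with the load: R3‖R_L = 768.5 Ω.
Below node A the resistance is R2 + (R3‖R_L) = 4668 Ω, so V_A = 14.3 × 4668/7968 = 8.378 V.
Then V_B = V_A × (R3‖R_L)/(R2 + R3‖R_L) = 8.378 × 768.5/4668 = 1.38 V.

V ≈ 1.38 V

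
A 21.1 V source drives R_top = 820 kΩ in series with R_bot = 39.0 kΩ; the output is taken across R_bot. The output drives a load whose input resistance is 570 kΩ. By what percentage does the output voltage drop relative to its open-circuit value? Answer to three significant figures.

6.13 %

The divider's output (Thévenin) resistance is R_top‖R_bot = 37.23 kΩ.
Fractional drop under load = R_th/(R_th + R_L) = 37.23 / (37.23 + 570) = 0.06131.
So the output falls by 6.13 %.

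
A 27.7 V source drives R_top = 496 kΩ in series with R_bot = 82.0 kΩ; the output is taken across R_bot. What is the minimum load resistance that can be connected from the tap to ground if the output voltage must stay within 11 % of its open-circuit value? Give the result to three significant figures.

R_L(min) ≈ 569 kΩ

Output resistance R_th = R_top‖R_bot = (496 × 82.0)/578.0 = 70.37 kΩ.
The fractional drop is R_th/(R_th + R_L); requiring this ≤ 0.110 gives R_L ≥ R_th(1/0.110 − 1) = 70.37 × 8.091 = 569 kΩ.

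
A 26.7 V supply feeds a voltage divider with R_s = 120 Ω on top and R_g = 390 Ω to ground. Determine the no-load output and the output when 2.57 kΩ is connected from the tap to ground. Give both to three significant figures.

Open-circuit: V = 26.7 × 390/(120 + 390) = 20.4 V.
With the load, R_g becomes R_g‖R_L = 338.6 Ω, so V = 26.7 × 338.6/458.6 = 19.7 V.

Unloaded: 20.4 V; loaded: 19.7 V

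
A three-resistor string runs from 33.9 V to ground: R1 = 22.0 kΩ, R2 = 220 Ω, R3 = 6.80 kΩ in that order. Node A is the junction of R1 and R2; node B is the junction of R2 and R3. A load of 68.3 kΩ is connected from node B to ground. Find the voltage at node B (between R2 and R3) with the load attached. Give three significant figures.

V ≈ 7.38 V

At node B, R3 is in parallel with the load: R3‖R_L = 6184 Ω.
Below node A the resistance is R2 + (R3‖R_L) = 6404 Ω, so V_A = 33.9 × 6404/28400 = 7.643 V.
Then V_B = V_A × (R3‖R_L)/(R2 + R3‖R_L) = 7.643 × 6184/6404 = 7.38 V.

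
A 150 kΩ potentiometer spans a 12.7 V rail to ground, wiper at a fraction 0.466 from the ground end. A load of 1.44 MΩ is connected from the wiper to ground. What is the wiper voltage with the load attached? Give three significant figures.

The wiper splits the pot into (1−α)R = 80.10 kΩ above and αR = 69.90 kΩ below.
Lower section ‖ load = 66.66 kΩ.
V_wiper = 12.7 × 66.66/(80.10 + 66.66) = 5.77 V.

V ≈ 5.77 V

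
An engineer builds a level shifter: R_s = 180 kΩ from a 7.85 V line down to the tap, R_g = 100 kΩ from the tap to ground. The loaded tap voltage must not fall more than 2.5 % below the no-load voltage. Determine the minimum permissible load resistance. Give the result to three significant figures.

R_L(min) ≈ 2.51 MΩ

Output resistance R_th = R_s‖R_g = (180 × 100)/280.0 = 64.29 kΩ.
The fractional drop is R_th/(R_th + R_L); requiring this ≤ 0.0250 gives R_L ≥ R_th(1/0.0250 − 1) = 64.29 × 39.00 = 2.51 MΩ.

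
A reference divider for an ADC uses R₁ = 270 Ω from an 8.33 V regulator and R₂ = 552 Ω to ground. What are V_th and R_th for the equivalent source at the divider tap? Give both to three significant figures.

V_th = 5.59 V, R_th = 181 Ω

V_th is the open-circuit tap voltage: 8.33 × 552/(270 + 552) = 5.59 V.
With the supply zeroed, R₁ and R₂ appear in parallel from the tap: R_th = R₁‖R₂ = (270 × 552)/822.0 = 181 Ω.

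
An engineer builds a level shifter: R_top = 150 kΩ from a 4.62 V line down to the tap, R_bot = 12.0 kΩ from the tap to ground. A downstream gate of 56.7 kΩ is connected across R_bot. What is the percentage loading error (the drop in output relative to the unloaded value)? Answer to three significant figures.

The divider's output (Thévenin) resistance is R_top‖R_bot = 11.11 kΩ.
Fractional drop under load = R_th/(R_th + R_L) = 11.11 / (11.11 + 56.7) = 0.1639.
So the output falls by 16.4 %.

16.4 %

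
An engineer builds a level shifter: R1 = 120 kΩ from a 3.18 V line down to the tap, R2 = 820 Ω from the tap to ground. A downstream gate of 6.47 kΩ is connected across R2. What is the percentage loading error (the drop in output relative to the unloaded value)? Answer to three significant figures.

11.2 %

The divider's output (Thévenin) resistance is R1‖R2 = 814.4 Ω.
Fractional drop under load = R_th/(R_th + R_L) = 814.4 / (814.4 + 6470) = 0.1118.
So the output falls by 11.2 %.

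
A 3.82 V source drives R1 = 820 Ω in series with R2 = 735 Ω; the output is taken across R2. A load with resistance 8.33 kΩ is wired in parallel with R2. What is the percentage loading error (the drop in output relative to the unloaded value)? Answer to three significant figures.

The divider's output (Thévenin) resistance is R1‖R2 = 387.6 Ω.
Fractional drop under load = R_th/(R_th + R_L) = 387.6 / (387.6 + 8330) = 0.04446.
So the output falls by 4.45 %.

4.45 %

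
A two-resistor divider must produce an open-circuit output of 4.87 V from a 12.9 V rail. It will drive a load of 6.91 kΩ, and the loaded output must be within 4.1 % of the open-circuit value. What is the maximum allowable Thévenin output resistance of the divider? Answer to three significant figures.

R_th ≤ 295 Ω

Loading drop = R_th/(R_th + R_L) ≤ 0.0410, so R_th ≤ R_L · ε/(1−ε) = 6.91 kΩ × 0.0410/0.9590 = 295 Ω.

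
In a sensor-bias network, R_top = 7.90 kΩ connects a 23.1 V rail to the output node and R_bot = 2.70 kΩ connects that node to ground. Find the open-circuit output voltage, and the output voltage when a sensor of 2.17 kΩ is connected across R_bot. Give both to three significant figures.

Open-circuit: V = 23.1 × 2.70/(7.90 + 2.70) = 5.88 V.
With the load, R_bot becomes R_bot‖R_L = 1.203 kΩ, so V = 23.1 × 1.203/9.103 = 3.05 V.

Unloaded: 5.88 V; loaded: 3.05 V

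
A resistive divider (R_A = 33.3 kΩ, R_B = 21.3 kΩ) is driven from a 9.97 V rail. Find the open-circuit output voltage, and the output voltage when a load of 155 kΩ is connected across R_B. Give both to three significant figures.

Open-circuit: V = 9.97 × 21.3/(33.3 + 21.3) = 3.89 V.
With the load, R_B becomes R_B‖R_L = 18.73 kΩ, so V = 9.97 × 18.73/52.03 = 3.59 V.

Unloaded: 3.89 V; loaded: 3.59 V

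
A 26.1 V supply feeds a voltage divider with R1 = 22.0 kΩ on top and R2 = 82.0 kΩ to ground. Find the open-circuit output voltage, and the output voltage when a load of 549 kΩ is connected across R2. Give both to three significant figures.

Unloaded: 20.6 V; loaded: 19.9 V

Open-circuit: V = 26.1 × 82.0/(22.0 + 82.0) = 20.6 V.
With the load, R2 becomes R2‖R_L = 71.34 kΩ, so V = 26.1 × 71.34/93.34 = 19.9 V.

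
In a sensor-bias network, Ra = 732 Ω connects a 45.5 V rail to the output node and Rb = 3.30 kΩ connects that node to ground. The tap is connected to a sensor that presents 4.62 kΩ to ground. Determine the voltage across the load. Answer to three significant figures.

The load sits in parallel with Rb: Rb‖R_L = (3300 × 4620) / (3300 + 4620) = 1925 Ω.
V_out = 45.5 × 1925 / (732 + 1925) = 45.5 × 1925/2657 = 33.0 V.

V_out ≈ 33.0 V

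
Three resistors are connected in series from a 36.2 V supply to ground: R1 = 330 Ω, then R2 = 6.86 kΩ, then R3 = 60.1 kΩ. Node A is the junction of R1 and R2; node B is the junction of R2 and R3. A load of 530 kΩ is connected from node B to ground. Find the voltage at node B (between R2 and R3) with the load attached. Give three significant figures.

At node B, R3 is in parallel with the load: R3‖R_L = 53980 Ω.
Below node A the resistance is R2 + (R3‖R_L) = 60840 Ω, so V_A = 36.2 × 60840/61170 = 36.00 V.
Then V_B = V_A × (R3‖R_L)/(R2 + R3‖R_L) = 36.00 × 53980/60840 = 31.9 V.

V ≈ 31.9 V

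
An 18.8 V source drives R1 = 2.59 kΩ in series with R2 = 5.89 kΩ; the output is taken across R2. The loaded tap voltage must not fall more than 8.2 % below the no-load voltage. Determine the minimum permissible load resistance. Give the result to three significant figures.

Output resistance R_th = R1‖R2 = (2.59 × 5.89)/8.480 = 1.799 kΩ.
The fractional drop is R_th/(R_th + R_L); requiring this ≤ 0.0820 gives R_L ≥ R_th(1/0.0820 − 1) = 1.799 × 11.20 = 20.1 kΩ.

R_L(min) ≈ 20.1 kΩ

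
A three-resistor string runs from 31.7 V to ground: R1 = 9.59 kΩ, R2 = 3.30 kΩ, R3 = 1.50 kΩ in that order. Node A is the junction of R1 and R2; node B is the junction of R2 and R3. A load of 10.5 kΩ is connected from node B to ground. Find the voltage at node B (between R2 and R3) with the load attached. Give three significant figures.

At node B, R3 is in parallel with the load: R3‖R_L = 1.312 kΩ.
Below node A the resistance is R2 + (R3‖R_L) = 4.612 kΩ, so V_A = 31.7 × 4.612/14.20 = 10.30 V.
Then V_B = V_A × (R3‖R_L)/(R2 + R3‖R_L) = 10.30 × 1.312/4.612 = 2.93 V.

V ≈ 2.93 V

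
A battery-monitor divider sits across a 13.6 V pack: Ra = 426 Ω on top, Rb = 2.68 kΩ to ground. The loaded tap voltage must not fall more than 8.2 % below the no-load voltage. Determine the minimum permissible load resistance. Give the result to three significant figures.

Output resistance R_th = Ra‖Rb = (426 × 2680)/3106 = 367.6 Ω.
The fractional drop is R_th/(R_th + R_L); requiring this ≤ 0.0820 gives R_L ≥ R_th(1/0.0820 − 1) = 367.6 × 11.20 = 4.12 kΩ.

R_L(min) ≈ 4.12 kΩ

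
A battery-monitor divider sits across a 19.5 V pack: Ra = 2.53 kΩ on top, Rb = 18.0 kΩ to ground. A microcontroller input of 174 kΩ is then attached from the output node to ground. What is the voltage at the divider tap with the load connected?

The load sits in parallel with Rb: Rb‖R_L = (18.0 × 174) / (18.0 + 174) = 16.31 kΩ.
V_out = 19.5 × 16.31 / (2.53 + 16.31) = 19.5 × 16.31/18.84 = 16.9 V.

V_out ≈ 16.9 V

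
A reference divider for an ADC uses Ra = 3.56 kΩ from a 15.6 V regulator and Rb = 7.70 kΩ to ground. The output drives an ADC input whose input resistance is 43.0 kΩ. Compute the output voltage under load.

The load sits in parallel with Rb: Rb‖R_L = (7.70 × 43.0) / (7.70 + 43.0) = 6.531 kΩ.
V_out = 15.6 × 6.531 / (3.56 + 6.531) = 15.6 × 6.531/10.09 = 10.1 V.

V_out ≈ 10.1 V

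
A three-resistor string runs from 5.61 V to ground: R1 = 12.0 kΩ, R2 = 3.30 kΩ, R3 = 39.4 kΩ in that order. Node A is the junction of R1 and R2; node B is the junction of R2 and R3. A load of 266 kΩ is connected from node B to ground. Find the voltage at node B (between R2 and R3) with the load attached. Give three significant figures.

V ≈ 3.88 V

At node B, R3 is in parallel with the load: R3‖R_L = 34.32 kΩ.
Below node A the resistance is R2 + (R3‖R_L) = 37.62 kΩ, so V_A = 5.61 × 37.62/49.62 = 4.253 V.
Then V_B = V_A × (R3‖R_L)/(R2 + R3‖R_L) = 4.253 × 34.32/37.62 = 3.88 V.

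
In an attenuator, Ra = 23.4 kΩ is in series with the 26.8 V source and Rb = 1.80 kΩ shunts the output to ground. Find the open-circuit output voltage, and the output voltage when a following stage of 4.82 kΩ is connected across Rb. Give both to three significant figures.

Unloaded: 1.91 V; loaded: 1.42 V

Open-circuit: V = 26.8 × 1.80/(23.4 + 1.80) = 1.91 V.
With the load, Rb becomes Rb‖R_L = 1.311 kΩ, so V = 26.8 × 1.311/24.71 = 1.42 V.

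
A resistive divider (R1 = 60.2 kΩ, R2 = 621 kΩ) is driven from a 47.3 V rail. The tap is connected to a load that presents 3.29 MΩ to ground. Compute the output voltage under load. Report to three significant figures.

V_out ≈ 42.4 V

The load sits in parallel with R2: R2‖R_L = (621 × 3290) / (621 + 3290) = 522.4 kΩ.
V_out = 47.3 × 522.4 / (60.2 + 522.4) = 47.3 × 522.4/582.6 = 42.4 V.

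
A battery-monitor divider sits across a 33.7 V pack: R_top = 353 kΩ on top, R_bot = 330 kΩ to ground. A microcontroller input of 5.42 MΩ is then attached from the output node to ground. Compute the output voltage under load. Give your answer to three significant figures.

The load sits in parallel with R_bot: R_bot‖R_L = (330 × 5420) / (330 + 5420) = 311.1 kΩ.
V_out = 33.7 × 311.1 / (353 + 311.1) = 33.7 × 311.1/664.1 = 15.8 V.

V_out ≈ 15.8 V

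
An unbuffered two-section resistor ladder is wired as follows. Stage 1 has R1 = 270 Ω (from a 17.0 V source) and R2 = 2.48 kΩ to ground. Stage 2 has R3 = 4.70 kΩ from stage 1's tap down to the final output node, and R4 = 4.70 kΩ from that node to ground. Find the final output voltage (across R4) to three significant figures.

V_out ≈ 7.47 V

Stage 2 presents R3+R4 = 9400 Ω as a load on stage 1's tap.
Stage 1's lower leg becomes R2‖(R3+R4) = 1962 Ω, so V_mid = 17.0 × 1962/2232 = 14.94 V.
Stage 2 is itself unloaded: V_out = V_mid × R4/(R3+R4) = 14.94 × 4700/9400 = 7.47 V.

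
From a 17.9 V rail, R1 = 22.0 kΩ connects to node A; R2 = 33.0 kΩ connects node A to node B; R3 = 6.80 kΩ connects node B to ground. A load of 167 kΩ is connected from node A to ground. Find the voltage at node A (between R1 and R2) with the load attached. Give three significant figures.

Below node A the series string R2+R3 = 39.80 kΩ sits in parallel with the 167 kΩ load: 32.14 kΩ.
V_A = 17.9 × 32.14/(22.0 + 32.14) = 10.6 V.

V ≈ 10.6 V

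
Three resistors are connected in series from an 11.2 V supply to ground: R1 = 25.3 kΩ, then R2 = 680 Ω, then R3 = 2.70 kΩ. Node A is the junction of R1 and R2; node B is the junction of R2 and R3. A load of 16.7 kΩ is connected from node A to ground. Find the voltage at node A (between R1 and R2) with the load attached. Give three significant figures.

Below node A the series string R2+R3 = 3380 Ω sits in parallel with the 16700 Ω load: 2811 Ω.
V_A = 11.2 × 2811/(25300 + 2811) = 1.12 V.

V ≈ 1.12 V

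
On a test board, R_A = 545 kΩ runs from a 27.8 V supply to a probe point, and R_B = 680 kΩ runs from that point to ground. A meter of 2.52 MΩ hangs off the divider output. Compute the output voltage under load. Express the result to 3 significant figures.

The load sits in parallel with R_B: R_B‖R_L = (680 × 2520) / (680 + 2520) = 535.5 kΩ.
V_out = 27.8 × 535.5 / (545 + 535.5) = 27.8 × 535.5/1080 = 13.8 V.
(Unloaded it would have been 15.4 V.)

V_out ≈ 13.8 V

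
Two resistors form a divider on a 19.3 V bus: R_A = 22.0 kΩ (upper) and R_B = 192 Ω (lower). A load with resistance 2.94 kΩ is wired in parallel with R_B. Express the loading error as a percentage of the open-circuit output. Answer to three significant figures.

6.08 %

The divider's output (Thévenin) resistance is R_A‖R_B = 190.3 Ω.
Fractional drop under load = R_th/(R_th + R_L) = 190.3 / (190.3 + 2940) = 0.06080.
So the output falls by 6.08 %.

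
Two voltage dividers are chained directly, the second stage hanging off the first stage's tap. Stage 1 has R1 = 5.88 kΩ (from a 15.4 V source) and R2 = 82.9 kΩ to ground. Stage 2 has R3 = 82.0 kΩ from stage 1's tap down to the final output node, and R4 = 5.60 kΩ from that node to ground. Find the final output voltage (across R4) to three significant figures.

Stage 2 presents R3+R4 = 87.60 kΩ as a load on stage 1's tap.
Stage 1's lower leg becomes R2‖(R3+R4) = 42.59 kΩ, so V_mid = 15.4 × 42.59/48.47 = 13.53 V.
Stage 2 is itself unloaded: V_out = V_mid × R4/(R3+R4) = 13.53 × 5.60/87.60 = 0.865 V.

V_out ≈ 0.865 V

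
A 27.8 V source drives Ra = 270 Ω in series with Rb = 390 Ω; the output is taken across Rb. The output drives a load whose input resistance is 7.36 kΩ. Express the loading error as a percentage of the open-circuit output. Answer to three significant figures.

The divider's output (Thévenin) resistance is Ra‖Rb = 159.5 Ω.
Fractional drop under load = R_th/(R_th + R_L) = 159.5 / (159.5 + 7360) = 0.02122.
So the output falls by 2.12 %.

2.12 %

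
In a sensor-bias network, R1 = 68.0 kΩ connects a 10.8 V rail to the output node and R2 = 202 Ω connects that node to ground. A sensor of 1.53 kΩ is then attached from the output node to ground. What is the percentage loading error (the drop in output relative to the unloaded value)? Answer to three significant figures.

11.6 %

The divider's output (Thévenin) resistance is R1‖R2 = 201.4 Ω.
Fractional drop under load = R_th/(R_th + R_L) = 201.4 / (201.4 + 1530) = 0.1163.
So the output falls by 11.6 %.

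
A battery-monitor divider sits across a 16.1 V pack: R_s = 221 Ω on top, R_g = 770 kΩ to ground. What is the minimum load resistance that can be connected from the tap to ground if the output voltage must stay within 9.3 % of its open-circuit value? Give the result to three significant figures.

Output resistance R_th = R_s‖R_g = (221 × 770000)/770200 = 220.9 Ω.
The fractional drop is R_th/(R_th + R_L); requiring this ≤ 0.0930 gives R_L ≥ R_th(1/0.0930 − 1) = 220.9 × 9.753 = 2.15 kΩ.

R_L(min) ≈ 2.15 kΩ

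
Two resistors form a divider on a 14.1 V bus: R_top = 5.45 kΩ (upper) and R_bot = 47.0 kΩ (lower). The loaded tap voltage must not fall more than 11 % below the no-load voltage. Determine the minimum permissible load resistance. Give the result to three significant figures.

Output resistance R_th = R_top‖R_bot = (5.45 × 47.0)/52.45 = 4.884 kΩ.
The fractional drop is R_th/(R_th + R_L); requiring this ≤ 0.110 gives R_L ≥ R_th(1/0.110 − 1) = 4.884 × 8.091 = 39.5 kΩ.

R_L(min) ≈ 39.5 kΩ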